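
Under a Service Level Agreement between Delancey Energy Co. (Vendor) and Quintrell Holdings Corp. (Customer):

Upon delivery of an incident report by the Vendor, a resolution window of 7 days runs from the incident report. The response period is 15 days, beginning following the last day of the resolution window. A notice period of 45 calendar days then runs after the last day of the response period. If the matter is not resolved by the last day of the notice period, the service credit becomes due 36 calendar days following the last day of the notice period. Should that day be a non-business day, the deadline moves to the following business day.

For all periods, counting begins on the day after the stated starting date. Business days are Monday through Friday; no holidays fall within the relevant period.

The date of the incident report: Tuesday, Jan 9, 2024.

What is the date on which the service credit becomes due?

The last day of the resolution window: Jan 9, 2024 + 7 days = Jan 16, 2024.
Adding 15 calendar days to Jan 16, 2024 gives Jan 31, 2024, which is the last day of the response period.
Adding 45 calendar days to Jan 31, 2024 gives Mar 16, 2024, which is the last day of the notice period.
Adding 36 calendar days to Mar 16, 2024 gives Apr 21, 2024, which is the date on which the service credit becomes due. That falls on a Sunday, so it rolls to the next business day, Monday, Apr 22, 2024.

Apr 22, 2024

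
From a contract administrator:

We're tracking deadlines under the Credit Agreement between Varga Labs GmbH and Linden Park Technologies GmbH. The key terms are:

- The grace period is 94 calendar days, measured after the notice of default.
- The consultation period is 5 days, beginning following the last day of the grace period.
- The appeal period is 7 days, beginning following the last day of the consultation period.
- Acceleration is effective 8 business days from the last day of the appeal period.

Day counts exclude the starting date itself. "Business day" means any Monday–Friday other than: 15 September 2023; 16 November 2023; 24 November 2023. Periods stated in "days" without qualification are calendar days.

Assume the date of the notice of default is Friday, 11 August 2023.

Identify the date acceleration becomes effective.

The last day of the grace period: 11 August 2023 + 94 days = 13 November 2023.
Adding 5 calendar days to 13 November 2023 gives 18 November 2023, which is the last day of the consultation period.
Adding 7 calendar days to 18 November 2023 gives 25 November 2023, which is the last day of the appeal period.
The date acceleration becomes effective: counting 8 business days from Saturday, 25 November 2023 (Nov 27, Nov 28, Nov 29, Nov 30, Dec 1, Dec 4, Dec 5, Dec 6, skipping weekends) reaches Wednesday, 6 December 2023.

6 December 2023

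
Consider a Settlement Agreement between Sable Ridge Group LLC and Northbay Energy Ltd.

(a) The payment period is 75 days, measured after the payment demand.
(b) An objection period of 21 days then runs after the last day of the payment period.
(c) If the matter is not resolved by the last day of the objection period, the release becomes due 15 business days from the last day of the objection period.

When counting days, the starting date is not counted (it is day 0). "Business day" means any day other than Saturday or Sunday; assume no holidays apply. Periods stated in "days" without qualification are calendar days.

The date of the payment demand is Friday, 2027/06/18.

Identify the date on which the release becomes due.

The last day of the payment period: 75 calendar days after 2027/06/18 is 2027/09/01.
The last day of the objection period: 21 calendar days after 2027/09/01 is 2027/09/22.
The date on which the release becomes due: counting 15 business days from Wednesday, 2027/09/22 (Sep 23, Sep 24, Sep 27, Sep 28, …, Oct 11, Oct 12, Oct 13, skipping weekends) reaches Wednesday, 2027/10/13.

2027/10/13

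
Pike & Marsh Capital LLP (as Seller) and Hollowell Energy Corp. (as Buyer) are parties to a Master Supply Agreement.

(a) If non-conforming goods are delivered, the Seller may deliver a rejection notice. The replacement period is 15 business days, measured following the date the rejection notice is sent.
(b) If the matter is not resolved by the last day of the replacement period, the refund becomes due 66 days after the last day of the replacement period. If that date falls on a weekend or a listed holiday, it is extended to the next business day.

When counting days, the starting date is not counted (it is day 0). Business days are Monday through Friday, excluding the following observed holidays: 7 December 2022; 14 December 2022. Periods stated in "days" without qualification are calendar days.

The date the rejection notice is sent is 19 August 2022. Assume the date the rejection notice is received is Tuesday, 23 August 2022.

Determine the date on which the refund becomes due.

The last day of the replacement period: counting 15 business days from Friday, 19 August 2022 (Aug 22, Aug 23, Aug 24, Aug 25, …, Sep 7, Sep 8, Sep 9, skipping weekends) reaches Friday, 9 September 2022.
The date on which the refund becomes due: 9 September 2022 + 66 days = 14 November 2022. 14 November 2022 is a Monday and is not a listed holiday, so no roll-forward applies.

14 November 2022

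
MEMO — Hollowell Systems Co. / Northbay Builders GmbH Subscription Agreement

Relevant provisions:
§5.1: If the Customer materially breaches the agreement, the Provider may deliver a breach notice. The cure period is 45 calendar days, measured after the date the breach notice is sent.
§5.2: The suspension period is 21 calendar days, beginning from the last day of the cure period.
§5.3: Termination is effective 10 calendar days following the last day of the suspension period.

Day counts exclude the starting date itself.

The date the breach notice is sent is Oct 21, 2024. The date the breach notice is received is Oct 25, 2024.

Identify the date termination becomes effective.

The last day of the cure period: 45 calendar days after Oct 21, 2024 is Dec 5, 2024.
Adding 21 calendar days to Dec 5, 2024 gives Dec 26, 2024, which is the last day of the suspension period.
The date termination becomes effective: Dec 26, 2024 + 10 days = Jan 5, 2025.

Jan 5, 2025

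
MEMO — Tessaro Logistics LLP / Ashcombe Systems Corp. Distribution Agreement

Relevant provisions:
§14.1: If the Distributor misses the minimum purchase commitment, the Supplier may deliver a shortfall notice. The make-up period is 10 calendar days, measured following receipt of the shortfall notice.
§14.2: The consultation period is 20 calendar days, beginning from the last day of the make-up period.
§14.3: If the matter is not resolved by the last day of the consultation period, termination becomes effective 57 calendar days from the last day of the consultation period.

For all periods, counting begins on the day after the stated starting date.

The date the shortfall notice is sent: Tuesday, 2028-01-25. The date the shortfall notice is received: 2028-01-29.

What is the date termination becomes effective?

Adding 10 calendar days to 2028-01-29 gives 2028-02-08, which is the last day of the make-up period.
Adding 20 calendar days to 2028-02-08 gives 2028-02-28, which is the last day of the consultation period.
The date termination becomes effective: 2028-02-28 + 57 days = 2028-04-25.

2028-04-25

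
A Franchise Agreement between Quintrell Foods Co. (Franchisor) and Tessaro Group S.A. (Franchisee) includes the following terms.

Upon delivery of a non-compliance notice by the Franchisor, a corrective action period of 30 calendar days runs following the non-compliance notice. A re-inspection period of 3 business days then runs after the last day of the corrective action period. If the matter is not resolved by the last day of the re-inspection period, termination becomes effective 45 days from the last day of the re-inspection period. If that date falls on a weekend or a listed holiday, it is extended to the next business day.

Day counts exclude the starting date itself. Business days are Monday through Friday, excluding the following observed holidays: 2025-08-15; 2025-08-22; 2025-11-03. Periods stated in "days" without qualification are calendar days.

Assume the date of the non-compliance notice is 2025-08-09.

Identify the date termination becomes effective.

Adding 30 calendar days to 2025-08-09 gives 2025-09-08, which is the last day of the corrective action period.
From Monday, 2025-09-08, 3 business days (Sep 9, Sep 10, Sep 11, skipping weekends) brings us to Thursday, 2025-09-11, which is the last day of the re-inspection period.
The date termination becomes effective: 45 calendar days after 2025-09-11 is 2025-10-26. That falls on a Sunday, so it rolls to the next business day, Monday, 2025-10-27.

2025-10-27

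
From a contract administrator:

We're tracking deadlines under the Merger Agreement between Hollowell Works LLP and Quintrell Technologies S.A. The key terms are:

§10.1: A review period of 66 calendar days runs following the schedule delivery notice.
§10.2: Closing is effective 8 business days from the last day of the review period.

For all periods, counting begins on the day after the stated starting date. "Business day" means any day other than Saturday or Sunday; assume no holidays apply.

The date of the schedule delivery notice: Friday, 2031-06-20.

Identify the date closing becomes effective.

2031-09-04

The last day of the review period: 66 calendar days after 2031-06-20 is 2031-08-25.
From Monday, 2031-08-25, 8 business days (Aug 26, Aug 27, Aug 28, Aug 29, Sep 1, Sep 2, Sep 3, Sep 4, skipping weekends) brings us to Thursday, 2031-09-04, which is the date closing becomes effective.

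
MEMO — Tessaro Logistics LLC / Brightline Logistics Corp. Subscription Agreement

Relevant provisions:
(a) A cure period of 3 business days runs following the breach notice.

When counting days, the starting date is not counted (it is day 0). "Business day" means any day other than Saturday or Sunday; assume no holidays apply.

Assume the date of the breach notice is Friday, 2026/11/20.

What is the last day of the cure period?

The last day of the cure period: 3 business days after Friday, 2026/11/20, skipping weekends — Nov 23, Nov 24, Nov 25 — lands on Wednesday, 2026/11/25.

2026/11/25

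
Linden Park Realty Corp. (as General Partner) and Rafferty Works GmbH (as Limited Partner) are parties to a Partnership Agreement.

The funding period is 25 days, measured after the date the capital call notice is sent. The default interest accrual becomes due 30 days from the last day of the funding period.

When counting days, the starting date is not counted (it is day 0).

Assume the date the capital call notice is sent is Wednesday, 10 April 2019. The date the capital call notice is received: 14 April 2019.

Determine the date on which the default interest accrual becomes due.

4 June 2019

Adding 25 calendar days to 10 April 2019 gives 5 May 2019, which is the last day of the funding period.
The date on which the default interest accrual becomes due: 5 May 2019 + 30 days = 4 June 2019.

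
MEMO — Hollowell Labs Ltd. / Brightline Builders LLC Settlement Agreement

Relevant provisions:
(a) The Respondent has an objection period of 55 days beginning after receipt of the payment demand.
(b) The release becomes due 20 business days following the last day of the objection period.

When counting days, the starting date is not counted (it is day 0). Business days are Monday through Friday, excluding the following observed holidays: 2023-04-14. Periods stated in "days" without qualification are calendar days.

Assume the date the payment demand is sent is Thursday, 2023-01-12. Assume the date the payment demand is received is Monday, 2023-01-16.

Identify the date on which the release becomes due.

The last day of the objection period: 2023-01-16 + 55 days = 2023-03-12.
From Sunday, 2023-03-12, 20 business days (Mar 13, Mar 14, Mar 15, Mar 16, …, Apr 5, Apr 6, Apr 7, skipping weekends) brings us to Friday, 2023-04-07, which is the date on which the release becomes due.

2023-04-07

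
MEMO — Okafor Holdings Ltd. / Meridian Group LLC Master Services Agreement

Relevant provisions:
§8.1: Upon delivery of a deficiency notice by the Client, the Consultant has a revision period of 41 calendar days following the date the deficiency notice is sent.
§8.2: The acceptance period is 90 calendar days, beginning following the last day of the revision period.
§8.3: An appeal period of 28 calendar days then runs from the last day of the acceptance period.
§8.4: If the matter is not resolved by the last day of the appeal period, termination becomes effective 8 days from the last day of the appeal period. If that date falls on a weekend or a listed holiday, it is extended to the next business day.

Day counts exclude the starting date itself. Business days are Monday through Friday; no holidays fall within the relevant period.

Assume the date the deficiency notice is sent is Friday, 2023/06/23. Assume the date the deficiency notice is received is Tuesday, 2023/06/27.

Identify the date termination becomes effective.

The last day of the revision period: 2023/06/23 + 41 days = 2023/08/03.
The last day of the acceptance period: 90 calendar days after 2023/08/03 is 2023/11/01.
Adding 28 calendar days to 2023/11/01 gives 2023/11/29, which is the last day of the appeal period.
Adding 8 calendar days to 2023/11/29 gives 2023/12/07, which is the date termination becomes effective. 2023/12/07 is a Thursday, so no roll-forward applies.

2023/12/07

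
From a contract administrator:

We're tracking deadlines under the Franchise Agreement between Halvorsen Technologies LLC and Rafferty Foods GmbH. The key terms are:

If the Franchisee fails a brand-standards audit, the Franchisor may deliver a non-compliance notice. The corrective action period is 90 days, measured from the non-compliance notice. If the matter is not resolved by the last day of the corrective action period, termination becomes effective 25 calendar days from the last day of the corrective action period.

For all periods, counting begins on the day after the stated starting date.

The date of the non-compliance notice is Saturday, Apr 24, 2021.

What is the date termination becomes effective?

Aug 17, 2021

Adding 90 calendar days to Apr 24, 2021 gives Jul 23, 2021, which is the last day of the corrective action period.
Adding 25 calendar days to Jul 23, 2021 gives Aug 17, 2021, which is the date termination becomes effective.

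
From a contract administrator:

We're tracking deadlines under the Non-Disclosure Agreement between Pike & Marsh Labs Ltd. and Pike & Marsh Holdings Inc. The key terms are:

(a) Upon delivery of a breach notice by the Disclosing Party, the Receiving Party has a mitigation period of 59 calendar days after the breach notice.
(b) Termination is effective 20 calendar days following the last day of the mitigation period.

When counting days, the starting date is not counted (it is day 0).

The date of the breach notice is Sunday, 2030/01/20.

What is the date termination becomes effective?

2030/04/09

The last day of the mitigation period: 2030/01/20 + 59 days = 2030/03/20.
The date termination becomes effective: 2030/03/20 + 20 days = 2030/04/09.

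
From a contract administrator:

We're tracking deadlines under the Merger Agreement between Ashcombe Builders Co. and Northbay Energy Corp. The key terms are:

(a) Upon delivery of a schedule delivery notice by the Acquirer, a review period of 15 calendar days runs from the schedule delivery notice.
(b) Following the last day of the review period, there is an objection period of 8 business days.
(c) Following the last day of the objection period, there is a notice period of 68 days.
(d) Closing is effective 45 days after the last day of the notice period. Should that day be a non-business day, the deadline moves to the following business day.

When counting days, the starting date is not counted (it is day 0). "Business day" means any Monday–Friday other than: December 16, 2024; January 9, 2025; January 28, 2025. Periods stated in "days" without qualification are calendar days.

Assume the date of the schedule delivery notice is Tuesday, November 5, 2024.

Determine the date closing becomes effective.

March 25, 2025

Adding 15 calendar days to November 5, 2024 gives November 20, 2024, which is the last day of the review period.
From Wednesday, November 20, 2024, 8 business days (Nov 21, Nov 22, Nov 25, Nov 26, Nov 27, Nov 28, Nov 29, Dec 2, skipping weekends) brings us to Monday, December 2, 2024, which is the last day of the objection period.
Adding 68 calendar days to December 2, 2024 gives February 8, 2025, which is the last day of the notice period.
The date closing becomes effective: February 8, 2025 + 45 days = March 25, 2025. March 25, 2025 is a Tuesday and is not a listed holiday, so no roll-forward applies.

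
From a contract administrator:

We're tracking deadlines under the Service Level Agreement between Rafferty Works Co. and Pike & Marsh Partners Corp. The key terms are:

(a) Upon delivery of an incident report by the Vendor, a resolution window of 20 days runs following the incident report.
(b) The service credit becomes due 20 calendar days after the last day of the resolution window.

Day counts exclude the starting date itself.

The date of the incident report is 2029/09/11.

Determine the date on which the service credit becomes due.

Adding 20 calendar days to 2029/09/11 gives 2029/10/01, which is the last day of the resolution window.
Adding 20 calendar days to 2029/10/01 gives 2029/10/21, which is the date on which the service credit becomes due.

2029/10/21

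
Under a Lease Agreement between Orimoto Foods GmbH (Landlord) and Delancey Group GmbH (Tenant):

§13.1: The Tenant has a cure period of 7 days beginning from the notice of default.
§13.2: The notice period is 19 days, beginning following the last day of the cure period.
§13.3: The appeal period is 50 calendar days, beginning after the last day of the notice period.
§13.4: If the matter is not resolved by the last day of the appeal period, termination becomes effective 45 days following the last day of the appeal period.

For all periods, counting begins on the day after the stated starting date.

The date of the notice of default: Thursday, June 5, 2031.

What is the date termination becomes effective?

October 4, 2031

The last day of the cure period: 7 calendar days after June 5, 2031 is June 12, 2031.
The last day of the notice period: June 12, 2031 + 19 days = July 1, 2031.
The last day of the appeal period: July 1, 2031 + 50 days = August 20, 2031.
Adding 45 calendar days to August 20, 2031 gives October 4, 2031, which is the date termination becomes effective.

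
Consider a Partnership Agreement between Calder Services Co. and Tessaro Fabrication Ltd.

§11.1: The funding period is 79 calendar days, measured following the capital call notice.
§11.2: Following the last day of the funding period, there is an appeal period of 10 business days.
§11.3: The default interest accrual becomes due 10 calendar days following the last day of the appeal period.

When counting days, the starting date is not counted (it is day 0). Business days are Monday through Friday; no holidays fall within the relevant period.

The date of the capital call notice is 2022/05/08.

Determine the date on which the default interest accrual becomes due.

2022/08/19

Adding 79 calendar days to 2022/05/08 gives 2022/07/26, which is the last day of the funding period.
The last day of the appeal period: counting 10 business days from Tuesday, 2022/07/26 (Jul 27, Jul 28, Jul 29, Aug 1, Aug 2, Aug 3, Aug 4, Aug 5, Aug 8, Aug 9, skipping weekends) reaches Tuesday, 2022/08/09.
The date on which the default interest accrual becomes due: 10 calendar days after 2022/08/09 is 2022/08/19.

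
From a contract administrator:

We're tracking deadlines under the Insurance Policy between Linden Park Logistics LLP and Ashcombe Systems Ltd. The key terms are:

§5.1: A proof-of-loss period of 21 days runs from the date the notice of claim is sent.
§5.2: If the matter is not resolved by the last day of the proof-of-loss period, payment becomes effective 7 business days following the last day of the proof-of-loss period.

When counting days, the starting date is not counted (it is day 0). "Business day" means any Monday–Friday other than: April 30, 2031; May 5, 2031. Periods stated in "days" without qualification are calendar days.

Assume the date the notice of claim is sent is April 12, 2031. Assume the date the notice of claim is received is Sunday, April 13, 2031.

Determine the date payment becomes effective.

The last day of the proof-of-loss period: 21 calendar days after April 12, 2031 is May 3, 2031.
The date payment becomes effective: 7 business days after Saturday, May 3, 2031, skipping weekends and the listed holiday on May 5 — May 6, May 7, May 8, May 9, May 12, May 13, May 14 — lands on Wednesday, May 14, 2031.

May 14, 2031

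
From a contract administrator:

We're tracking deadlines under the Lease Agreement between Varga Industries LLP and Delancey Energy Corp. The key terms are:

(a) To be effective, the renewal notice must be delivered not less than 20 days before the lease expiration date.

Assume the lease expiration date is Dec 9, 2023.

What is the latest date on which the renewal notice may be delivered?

Nov 19, 2023

Counting back 20 calendar days from Dec 9, 2023 gives Nov 19, 2023.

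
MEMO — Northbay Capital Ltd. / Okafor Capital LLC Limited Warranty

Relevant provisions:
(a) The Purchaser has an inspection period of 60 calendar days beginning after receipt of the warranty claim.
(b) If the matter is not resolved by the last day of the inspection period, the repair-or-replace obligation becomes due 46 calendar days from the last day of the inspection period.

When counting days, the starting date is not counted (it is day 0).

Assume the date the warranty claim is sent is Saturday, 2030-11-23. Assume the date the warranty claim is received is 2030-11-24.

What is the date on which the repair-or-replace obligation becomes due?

2031-03-10

Adding 60 calendar days to 2030-11-24 gives 2031-01-23, which is the last day of the inspection period.
The date on which the repair-or-replace obligation becomes due: 46 calendar days after 2031-01-23 is 2031-03-10.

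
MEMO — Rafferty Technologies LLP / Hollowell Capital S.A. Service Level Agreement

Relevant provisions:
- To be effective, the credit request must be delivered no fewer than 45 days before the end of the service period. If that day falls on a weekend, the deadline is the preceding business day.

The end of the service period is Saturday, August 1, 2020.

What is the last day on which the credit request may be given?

June 17, 2020

August 1, 2020 minus 45 days is June 17, 2020. That is a Wednesday, so no adjustment is needed.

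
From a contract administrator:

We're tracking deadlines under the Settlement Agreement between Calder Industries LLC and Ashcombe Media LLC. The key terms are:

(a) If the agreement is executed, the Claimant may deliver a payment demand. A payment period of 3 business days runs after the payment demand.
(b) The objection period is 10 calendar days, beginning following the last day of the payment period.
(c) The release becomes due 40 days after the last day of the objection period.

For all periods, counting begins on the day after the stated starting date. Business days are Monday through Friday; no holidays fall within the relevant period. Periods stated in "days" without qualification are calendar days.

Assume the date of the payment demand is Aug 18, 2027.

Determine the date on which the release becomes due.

Oct 12, 2027

The last day of the payment period: 3 business days after Wednesday, Aug 18, 2027, skipping weekends — Aug 19, Aug 20, Aug 23 — lands on Monday, Aug 23, 2027.
Adding 10 calendar days to Aug 23, 2027 gives Sep 2, 2027, which is the last day of the objection period.
The date on which the release becomes due: 40 calendar days after Sep 2, 2027 is Oct 12, 2027.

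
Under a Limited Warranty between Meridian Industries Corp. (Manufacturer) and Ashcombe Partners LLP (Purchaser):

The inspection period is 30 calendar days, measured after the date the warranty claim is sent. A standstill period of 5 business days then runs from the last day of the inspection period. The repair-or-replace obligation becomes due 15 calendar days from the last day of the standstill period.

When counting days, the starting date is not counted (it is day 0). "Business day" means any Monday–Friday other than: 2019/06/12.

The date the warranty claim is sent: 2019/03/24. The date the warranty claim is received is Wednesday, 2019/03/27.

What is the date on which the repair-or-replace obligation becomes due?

The last day of the inspection period: 2019/03/24 + 30 days = 2019/04/23.
The last day of the standstill period: 5 business days after Tuesday, 2019/04/23, skipping weekends — Apr 24, Apr 25, Apr 26, Apr 29, Apr 30 — lands on Tuesday, 2019/04/30.
The date on which the repair-or-replace obligation becomes due: 15 calendar days after 2019/04/30 is 2019/05/15.

2019/05/15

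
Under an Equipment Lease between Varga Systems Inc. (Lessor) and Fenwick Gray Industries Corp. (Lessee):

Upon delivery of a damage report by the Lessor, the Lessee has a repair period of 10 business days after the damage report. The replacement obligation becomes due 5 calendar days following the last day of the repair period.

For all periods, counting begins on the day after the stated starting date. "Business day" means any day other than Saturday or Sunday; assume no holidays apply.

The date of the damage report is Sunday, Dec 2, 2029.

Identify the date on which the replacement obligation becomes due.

The last day of the repair period: counting 10 business days from Sunday, Dec 2, 2029 (Dec 3, Dec 4, Dec 5, Dec 6, Dec 7, Dec 10, Dec 11, Dec 12, Dec 13, Dec 14, skipping weekends) reaches Friday, Dec 14, 2029.
The date on which the replacement obligation becomes due: 5 calendar days after Dec 14, 2029 is Dec 19, 2029.

Dec 19, 2029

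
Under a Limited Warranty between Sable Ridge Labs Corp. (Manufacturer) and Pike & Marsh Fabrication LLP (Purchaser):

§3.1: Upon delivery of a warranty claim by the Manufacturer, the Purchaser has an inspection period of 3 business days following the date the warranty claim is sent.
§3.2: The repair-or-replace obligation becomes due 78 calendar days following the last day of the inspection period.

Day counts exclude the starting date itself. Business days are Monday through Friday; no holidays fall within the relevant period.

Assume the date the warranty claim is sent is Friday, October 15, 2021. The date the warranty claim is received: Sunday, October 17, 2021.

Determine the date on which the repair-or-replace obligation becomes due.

The last day of the inspection period: counting 3 business days from Friday, October 15, 2021 (Oct 18, Oct 19, Oct 20, skipping weekends) reaches Wednesday, October 20, 2021.
Adding 78 calendar days to October 20, 2021 gives January 6, 2022, which is the date on which the repair-or-replace obligation becomes due.

January 6, 2022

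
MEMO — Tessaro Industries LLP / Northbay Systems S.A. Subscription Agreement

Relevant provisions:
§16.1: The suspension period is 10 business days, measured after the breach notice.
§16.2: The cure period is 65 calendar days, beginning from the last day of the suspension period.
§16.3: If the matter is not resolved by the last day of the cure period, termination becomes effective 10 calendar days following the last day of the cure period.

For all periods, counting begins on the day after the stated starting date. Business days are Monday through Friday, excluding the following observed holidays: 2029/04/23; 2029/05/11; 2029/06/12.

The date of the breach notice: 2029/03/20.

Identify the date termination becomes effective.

From Tuesday, 2029/03/20, 10 business days (Mar 21, Mar 22, Mar 23, Mar 26, Mar 27, Mar 28, Mar 29, Mar 30, Apr 2, Apr 3, skipping weekends) brings us to Tuesday, 2029/04/03, which is the last day of the suspension period.
Adding 65 calendar days to 2029/04/03 gives 2029/06/07, which is the last day of the cure period.
The date termination becomes effective: 2029/06/07 + 10 days = 2029/06/17.

2029/06/17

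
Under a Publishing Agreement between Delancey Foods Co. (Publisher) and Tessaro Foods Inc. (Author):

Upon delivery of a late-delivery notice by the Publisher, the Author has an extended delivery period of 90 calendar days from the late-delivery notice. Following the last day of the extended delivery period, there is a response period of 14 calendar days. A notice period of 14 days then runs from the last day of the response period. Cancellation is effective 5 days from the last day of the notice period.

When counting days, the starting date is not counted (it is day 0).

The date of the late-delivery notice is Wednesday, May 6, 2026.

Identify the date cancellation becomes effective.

The last day of the extended delivery period: 90 calendar days after May 6, 2026 is Aug 4, 2026.
The last day of the response period: Aug 4, 2026 + 14 days = Aug 18, 2026.
The last day of the notice period: 14 calendar days after Aug 18, 2026 is Sep 1, 2026.
Adding 5 calendar days to Sep 1, 2026 gives Sep 6, 2026, which is the date cancellation becomes effective.

Sep 6, 2026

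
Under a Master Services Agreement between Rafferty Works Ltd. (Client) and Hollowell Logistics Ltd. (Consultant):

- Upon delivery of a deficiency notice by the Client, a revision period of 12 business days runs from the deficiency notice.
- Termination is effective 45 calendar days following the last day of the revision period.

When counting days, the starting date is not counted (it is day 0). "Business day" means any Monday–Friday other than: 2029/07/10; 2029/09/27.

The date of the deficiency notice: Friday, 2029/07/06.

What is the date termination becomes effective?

2029/09/08

From Friday, 2029/07/06, 12 business days (Jul 9, Jul 11, Jul 12, Jul 13, …, Jul 23, Jul 24, Jul 25, skipping weekends and the listed holiday on Jul 10) brings us to Wednesday, 2029/07/25, which is the last day of the revision period.
The date termination becomes effective: 2029/07/25 + 45 days = 2029/09/08.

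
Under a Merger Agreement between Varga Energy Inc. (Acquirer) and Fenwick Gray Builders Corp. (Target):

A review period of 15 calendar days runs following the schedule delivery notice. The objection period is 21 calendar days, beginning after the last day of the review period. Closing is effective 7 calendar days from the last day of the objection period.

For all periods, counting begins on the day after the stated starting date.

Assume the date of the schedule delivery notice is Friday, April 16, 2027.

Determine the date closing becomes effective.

The last day of the review period: 15 calendar days after April 16, 2027 is May 1, 2027.
The last day of the objection period: May 1, 2027 + 21 days = May 22, 2027.
Adding 7 calendar days to May 22, 2027 gives May 29, 2027, which is the date closing becomes effective.

May 29, 2027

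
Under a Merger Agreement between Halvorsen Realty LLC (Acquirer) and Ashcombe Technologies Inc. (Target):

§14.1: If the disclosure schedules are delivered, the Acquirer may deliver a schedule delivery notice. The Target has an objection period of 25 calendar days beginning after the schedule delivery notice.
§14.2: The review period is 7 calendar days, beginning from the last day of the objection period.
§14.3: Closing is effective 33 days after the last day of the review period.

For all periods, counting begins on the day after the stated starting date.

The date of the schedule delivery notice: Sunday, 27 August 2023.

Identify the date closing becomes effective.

31 October 2023

The last day of the objection period: 27 August 2023 + 25 days = 21 September 2023.
The last day of the review period: 7 calendar days after 21 September 2023 is 28 September 2023.
The date closing becomes effective: 33 calendar days after 28 September 2023 is 31 October 2023.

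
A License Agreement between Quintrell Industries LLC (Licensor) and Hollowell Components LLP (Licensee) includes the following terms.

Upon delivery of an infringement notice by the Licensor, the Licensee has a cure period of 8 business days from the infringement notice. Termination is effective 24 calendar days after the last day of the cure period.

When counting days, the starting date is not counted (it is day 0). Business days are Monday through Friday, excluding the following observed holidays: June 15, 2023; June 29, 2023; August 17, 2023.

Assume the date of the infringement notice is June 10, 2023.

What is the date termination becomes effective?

July 16, 2023

From Saturday, June 10, 2023, 8 business days (Jun 12, Jun 13, Jun 14, Jun 16, Jun 19, Jun 20, Jun 21, Jun 22, skipping weekends and the listed holiday on Jun 15) brings us to Thursday, June 22, 2023, which is the last day of the cure period.
The date termination becomes effective: June 22, 2023 + 24 days = July 16, 2023.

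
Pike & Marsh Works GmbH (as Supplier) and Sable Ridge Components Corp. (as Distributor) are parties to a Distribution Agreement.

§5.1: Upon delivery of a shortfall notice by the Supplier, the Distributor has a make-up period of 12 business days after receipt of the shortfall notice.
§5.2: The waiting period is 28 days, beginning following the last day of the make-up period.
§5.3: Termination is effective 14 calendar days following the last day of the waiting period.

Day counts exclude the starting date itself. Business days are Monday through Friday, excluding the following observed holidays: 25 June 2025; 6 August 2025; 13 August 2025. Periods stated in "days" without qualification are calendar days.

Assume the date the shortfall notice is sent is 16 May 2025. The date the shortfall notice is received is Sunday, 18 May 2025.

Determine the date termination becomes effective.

15 July 2025

The last day of the make-up period: 12 business days after Sunday, 18 May 2025, skipping weekends — May 19, May 20, May 21, May 22, …, May 30, Jun 2, Jun 3 — lands on Tuesday, 3 June 2025.
Adding 28 calendar days to 3 June 2025 gives 1 July 2025, which is the last day of the waiting period.
The date termination becomes effective: 14 calendar days after 1 July 2025 is 15 July 2025.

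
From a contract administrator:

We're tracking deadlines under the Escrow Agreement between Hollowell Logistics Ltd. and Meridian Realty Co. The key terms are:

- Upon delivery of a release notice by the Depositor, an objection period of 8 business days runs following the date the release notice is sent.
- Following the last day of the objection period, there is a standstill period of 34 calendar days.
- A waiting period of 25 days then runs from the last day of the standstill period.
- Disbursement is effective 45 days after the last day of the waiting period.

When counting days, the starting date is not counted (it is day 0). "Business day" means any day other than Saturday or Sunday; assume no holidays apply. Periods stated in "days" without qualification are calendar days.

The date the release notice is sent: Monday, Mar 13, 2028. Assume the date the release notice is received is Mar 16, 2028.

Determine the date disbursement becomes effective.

Jul 5, 2028

The last day of the objection period: 8 business days after Monday, Mar 13, 2028, skipping weekends — Mar 14, Mar 15, Mar 16, Mar 17, Mar 20, Mar 21, Mar 22, Mar 23 — lands on Thursday, Mar 23, 2028.
Adding 34 calendar days to Mar 23, 2028 gives Apr 26, 2028, which is the last day of the standstill period.
Adding 25 calendar days to Apr 26, 2028 gives May 21, 2028, which is the last day of the waiting period.
The date disbursement becomes effective: May 21, 2028 + 45 days = Jul 5, 2028.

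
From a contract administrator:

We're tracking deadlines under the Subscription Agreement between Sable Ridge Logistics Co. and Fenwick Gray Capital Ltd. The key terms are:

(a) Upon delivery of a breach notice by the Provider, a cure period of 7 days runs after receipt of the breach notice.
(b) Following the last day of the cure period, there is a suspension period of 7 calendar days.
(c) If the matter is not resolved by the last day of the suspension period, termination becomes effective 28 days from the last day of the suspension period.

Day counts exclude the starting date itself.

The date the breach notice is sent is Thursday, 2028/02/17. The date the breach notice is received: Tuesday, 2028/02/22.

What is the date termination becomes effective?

Adding 7 calendar days to 2028/02/22 gives 2028/02/29, which is the last day of the cure period.
Adding 7 calendar days to 2028/02/29 gives 2028/03/07, which is the last day of the suspension period.
Adding 28 calendar days to 2028/03/07 gives 2028/04/04, which is the date termination becomes effective.

2028/04/04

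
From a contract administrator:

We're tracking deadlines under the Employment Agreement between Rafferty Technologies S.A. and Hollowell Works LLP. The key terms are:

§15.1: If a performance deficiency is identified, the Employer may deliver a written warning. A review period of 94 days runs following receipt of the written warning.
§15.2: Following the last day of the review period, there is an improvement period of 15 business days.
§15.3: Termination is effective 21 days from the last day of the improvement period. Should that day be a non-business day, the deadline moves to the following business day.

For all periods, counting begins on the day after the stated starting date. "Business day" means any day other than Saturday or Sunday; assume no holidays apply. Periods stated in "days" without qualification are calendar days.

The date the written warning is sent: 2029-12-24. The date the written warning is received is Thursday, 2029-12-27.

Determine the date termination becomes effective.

2030-05-10

Adding 94 calendar days to 2029-12-27 gives 2030-03-31, which is the last day of the review period.
The last day of the improvement period: 15 business days after Sunday, 2030-03-31, skipping weekends — Apr 1, Apr 2, Apr 3, Apr 4, …, Apr 17, Apr 18, Apr 19 — lands on Friday, 2030-04-19.
The date termination becomes effective: 21 calendar days after 2030-04-19 is 2030-05-10. 2030-05-10 is a Friday, so no roll-forward applies.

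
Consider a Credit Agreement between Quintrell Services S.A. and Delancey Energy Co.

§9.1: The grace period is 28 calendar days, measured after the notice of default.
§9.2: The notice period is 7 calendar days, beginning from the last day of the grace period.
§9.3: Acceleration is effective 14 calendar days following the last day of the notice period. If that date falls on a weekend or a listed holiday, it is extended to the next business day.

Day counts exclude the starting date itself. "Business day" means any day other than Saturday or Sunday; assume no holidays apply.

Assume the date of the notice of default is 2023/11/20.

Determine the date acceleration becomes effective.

The last day of the grace period: 28 calendar days after 2023/11/20 is 2023/12/18.
The last day of the notice period: 2023/12/18 + 7 days = 2023/12/25.
The date acceleration becomes effective: 2023/12/25 + 14 days = 2024/01/08. 2024/01/08 is a Monday, so no roll-forward applies.

2024/01/08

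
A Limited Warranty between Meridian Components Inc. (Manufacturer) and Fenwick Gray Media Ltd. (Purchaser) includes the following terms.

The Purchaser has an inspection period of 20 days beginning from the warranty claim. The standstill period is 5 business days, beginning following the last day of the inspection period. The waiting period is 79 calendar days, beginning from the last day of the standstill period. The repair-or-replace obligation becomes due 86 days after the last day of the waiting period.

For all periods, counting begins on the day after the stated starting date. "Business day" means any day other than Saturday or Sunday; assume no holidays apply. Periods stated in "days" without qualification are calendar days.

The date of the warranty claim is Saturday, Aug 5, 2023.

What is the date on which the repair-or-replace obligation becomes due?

Feb 13, 2024

The last day of the inspection period: Aug 5, 2023 + 20 days = Aug 25, 2023.
The last day of the standstill period: 5 business days after Friday, Aug 25, 2023, skipping weekends — Aug 28, Aug 29, Aug 30, Aug 31, Sep 1 — lands on Friday, Sep 1, 2023.
The last day of the waiting period: Sep 1, 2023 + 79 days = Nov 19, 2023.
The date on which the repair-or-replace obligation becomes due: 86 calendar days after Nov 19, 2023 is Feb 13, 2024.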